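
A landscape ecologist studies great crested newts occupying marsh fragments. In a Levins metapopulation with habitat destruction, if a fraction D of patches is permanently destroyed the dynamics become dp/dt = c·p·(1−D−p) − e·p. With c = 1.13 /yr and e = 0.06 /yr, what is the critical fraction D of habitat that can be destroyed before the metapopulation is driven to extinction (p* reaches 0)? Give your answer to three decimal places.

The nontrivial equilibrium is p* = (1−D) − e/c; extinction occurs when this hits zero.
So D_crit = 1 − e/c = 1 − 0.06/1.13 = 1 − 0.0531 = 0.9469.
This equals the undisturbed p*, a classic result of Lande's extension.

0.947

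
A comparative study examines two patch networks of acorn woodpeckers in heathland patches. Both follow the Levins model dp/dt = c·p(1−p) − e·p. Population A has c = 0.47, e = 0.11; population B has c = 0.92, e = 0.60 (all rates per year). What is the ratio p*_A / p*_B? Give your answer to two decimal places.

A: p*_A = 1 − 0.11/0.47 = 0.7660.
B: p*_B = 1 − 0.60/0.92 = 0.3478.
p*_A / p*_B = 0.7660/0.3478 = 2.2021.

2.20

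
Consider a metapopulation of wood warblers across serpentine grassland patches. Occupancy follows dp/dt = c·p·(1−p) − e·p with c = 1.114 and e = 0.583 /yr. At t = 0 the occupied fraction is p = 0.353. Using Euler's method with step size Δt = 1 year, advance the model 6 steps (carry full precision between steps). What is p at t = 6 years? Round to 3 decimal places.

Update rule: p ← p + [c·p·(1−p) − e·p]·Δt with Δt = 1.
p: 0.35300 → 0.40163  (Δp = +0.04863)
p: 0.40163 → 0.43520  (Δp = +0.03357)
p: 0.43520 → 0.45530  (Δp = +0.02010)
p: 0.45530 → 0.46613  (Δp = +0.01083)
p: 0.46613 → 0.47160  (Δp = +0.00547)
p: 0.47160 → 0.47426  (Δp = +0.00266)

0.474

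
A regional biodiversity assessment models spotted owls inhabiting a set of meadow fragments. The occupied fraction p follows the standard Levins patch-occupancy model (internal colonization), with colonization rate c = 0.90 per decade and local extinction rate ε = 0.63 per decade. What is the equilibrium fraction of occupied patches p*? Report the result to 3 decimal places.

At equilibrium, colonization balances extinction: c·p*·(1−p*) = ε·p*.
So p* = 1 − ε/c = 1 − 0.63/0.90 = 1 − 0.7000 = 0.3000.

0.300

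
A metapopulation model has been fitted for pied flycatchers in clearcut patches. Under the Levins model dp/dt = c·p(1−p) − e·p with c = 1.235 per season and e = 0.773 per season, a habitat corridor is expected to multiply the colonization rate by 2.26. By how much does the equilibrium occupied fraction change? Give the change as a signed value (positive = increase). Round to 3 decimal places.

0.349

Before: p* = 1 − 0.773/1.235 = 0.3741.
After the change, c = 2.7911, e = 0.773, so p* = 1 − 0.773/2.7911 = 0.7230.
Δp* = 0.7230 − 0.3741 = +0.3490.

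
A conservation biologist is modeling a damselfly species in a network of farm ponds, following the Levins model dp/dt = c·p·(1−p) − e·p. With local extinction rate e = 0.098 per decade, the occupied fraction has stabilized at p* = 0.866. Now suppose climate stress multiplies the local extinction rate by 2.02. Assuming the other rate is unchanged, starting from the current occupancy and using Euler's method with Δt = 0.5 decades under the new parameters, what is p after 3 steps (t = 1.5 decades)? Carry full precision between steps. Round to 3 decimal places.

0.776

Balance c(1−p*) = e gives c = e/(1 − 0.86600) = 0.098/0.13400 = 0.73134.
Starting from p₀ = 0.86600; update p ← p + (dp/dt)·Δt with the new parameters.
  1  |  dp/dt·Δt = -0.043283  |  p_1 = 0.822717
  2  |  dp/dt·Δt = -0.028098  |  p_2 = 0.794619
  3  |  dp/dt·Δt = -0.018974  |  p_3 = 0.775645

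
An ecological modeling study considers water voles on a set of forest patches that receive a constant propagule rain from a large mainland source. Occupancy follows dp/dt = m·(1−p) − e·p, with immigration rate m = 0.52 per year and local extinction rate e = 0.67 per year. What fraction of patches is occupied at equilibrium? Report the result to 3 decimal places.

0.437

At equilibrium the propagule rain into empty patches balances local extinction: m(1−p*) = e·p*.
p* = m/(m+e) = 0.52/(0.52+0.67) = 0.52/1.1900 = 0.4370.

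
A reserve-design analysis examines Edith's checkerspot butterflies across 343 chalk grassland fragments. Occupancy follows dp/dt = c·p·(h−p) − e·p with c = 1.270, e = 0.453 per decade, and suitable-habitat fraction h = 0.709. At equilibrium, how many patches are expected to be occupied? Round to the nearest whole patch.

121

p* = h − e/c = 0.709 − 0.3567 = 0.3523.
Expected occupied patches = N × p* = 343 × 0.3523 = 120.84 ≈ 121.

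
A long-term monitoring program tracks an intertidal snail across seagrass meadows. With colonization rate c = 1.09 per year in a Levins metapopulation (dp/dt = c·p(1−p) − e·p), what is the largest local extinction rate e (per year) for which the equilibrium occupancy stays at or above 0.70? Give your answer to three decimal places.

1 − e/c ≥ 0.70 ⇒ e ≤ c(1 − 0.70) = 1.09 × 0.3000.
e_max = 0.3270.

0.327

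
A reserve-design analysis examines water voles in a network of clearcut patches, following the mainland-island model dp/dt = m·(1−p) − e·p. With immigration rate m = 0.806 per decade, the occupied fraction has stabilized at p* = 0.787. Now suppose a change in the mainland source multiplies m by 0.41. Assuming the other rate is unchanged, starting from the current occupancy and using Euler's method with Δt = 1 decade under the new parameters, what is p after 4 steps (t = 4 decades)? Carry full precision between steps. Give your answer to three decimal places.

Balance m(1−p*) = e·p* gives e = m(1−p*)/p* = 0.806×0.21300/0.78700 = 0.21814.
Starting from p₀ = 0.78700; update p ← p + (dp/dt)·Δt with the new parameters.
p: 0.78700 → 0.68571  (Δp = -0.10129)
p: 0.68571 → 0.63999  (Δp = -0.04572)
p: 0.63999 → 0.61935  (Δp = -0.02064)
p: 0.61935 → 0.61003  (Δp = -0.00932)

0.610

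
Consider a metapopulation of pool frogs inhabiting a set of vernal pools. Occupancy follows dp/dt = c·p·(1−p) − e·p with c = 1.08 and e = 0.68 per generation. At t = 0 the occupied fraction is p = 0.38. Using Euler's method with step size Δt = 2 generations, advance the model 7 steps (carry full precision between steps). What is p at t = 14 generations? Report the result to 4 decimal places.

0.3704

Update rule: p ← p + [c·p·(1−p) − e·p]·Δt with Δt = 2.
step 1: Δp = -0.00790, p = 0.37210
step 2: Δp = -0.00139, p = 0.37071
step 3: Δp = -0.00027, p = 0.37044
step 4: Δp = -0.00005, p = 0.37038
step 5: Δp = -0.00001, p = 0.37037
step 6: Δp = -0.00000, p = 0.37037
step 7: Δp = -0.00000, p = 0.37037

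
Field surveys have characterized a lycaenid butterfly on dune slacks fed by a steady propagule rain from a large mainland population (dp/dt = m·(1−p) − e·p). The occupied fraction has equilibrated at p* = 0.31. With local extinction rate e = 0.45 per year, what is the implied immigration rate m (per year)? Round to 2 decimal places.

At equilibrium m(1−p*) = e·p*, so m = e·p*/(1−p*).
m = 0.45 × 0.31 / 0.6900 = 0.1395/0.6900 = 0.2022.

0.20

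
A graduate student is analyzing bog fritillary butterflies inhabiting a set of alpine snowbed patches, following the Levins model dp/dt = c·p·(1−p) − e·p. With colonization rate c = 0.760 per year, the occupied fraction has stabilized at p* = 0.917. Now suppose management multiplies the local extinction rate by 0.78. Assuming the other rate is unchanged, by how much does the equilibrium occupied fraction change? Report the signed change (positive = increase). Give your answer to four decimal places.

0.0183

Balance c(1−p*) = e gives e = 0.760×(1 − 0.91700) = 0.06308.
New p* = 1 − e/c = 1 − 0.04920/0.76000 = 0.93526.
Δp* = 0.93526 − 0.91700 = +0.01826.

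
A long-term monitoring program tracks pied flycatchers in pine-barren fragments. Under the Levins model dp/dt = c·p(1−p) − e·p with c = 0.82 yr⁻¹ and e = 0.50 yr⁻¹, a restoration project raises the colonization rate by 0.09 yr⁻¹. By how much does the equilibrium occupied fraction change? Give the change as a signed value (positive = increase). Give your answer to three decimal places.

0.060

Before: p* = 1 − 0.50/0.82 = 0.3902.
After the change, c = 0.91, e = 0.5, so p* = 1 − 0.5/0.91 = 0.4505.
Δp* = 0.4505 − 0.3902 = +0.0603.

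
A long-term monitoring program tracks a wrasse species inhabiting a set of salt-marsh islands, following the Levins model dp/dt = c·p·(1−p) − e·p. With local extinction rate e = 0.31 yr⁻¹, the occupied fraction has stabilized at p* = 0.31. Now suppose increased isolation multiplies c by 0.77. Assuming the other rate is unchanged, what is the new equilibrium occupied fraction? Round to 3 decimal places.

Balance c(1−p*) = e gives c = e/(1 − 0.31000) = 0.31/0.69000 = 0.44928.
New p* = 1 − e/c = 1 − 0.31000/0.34595 = 0.10392.

0.104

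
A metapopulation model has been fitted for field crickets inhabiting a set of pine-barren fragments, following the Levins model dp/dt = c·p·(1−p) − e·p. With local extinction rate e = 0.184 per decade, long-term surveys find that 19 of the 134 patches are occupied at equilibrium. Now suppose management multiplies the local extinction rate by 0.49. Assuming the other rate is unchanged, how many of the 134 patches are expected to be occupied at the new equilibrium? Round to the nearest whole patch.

Observed p* = 19/134 = 0.14179.
Balance c(1−p*) = e gives c = e/(1 − 0.14179) = 0.184/0.85821 = 0.21440.
New p* = 1 − e/c = 1 − 0.09016/0.21440 = 0.57948.
Expected occupied = 134 × 0.57948 = 77.65 ≈ 78.

78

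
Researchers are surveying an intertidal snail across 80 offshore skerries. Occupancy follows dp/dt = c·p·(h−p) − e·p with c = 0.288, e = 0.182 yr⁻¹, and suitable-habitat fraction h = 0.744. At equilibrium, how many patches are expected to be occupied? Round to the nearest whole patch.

p* = h − e/c = 0.744 − 0.6319 = 0.1121.
Expected occupied patches = N × p* = 80 × 0.1121 = 8.96 ≈ 9.

9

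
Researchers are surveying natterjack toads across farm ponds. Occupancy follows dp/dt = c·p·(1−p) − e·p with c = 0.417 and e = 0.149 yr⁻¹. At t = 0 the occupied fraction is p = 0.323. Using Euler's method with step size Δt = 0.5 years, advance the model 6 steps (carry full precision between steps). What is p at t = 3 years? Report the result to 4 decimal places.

0.4468

Update rule: p ← p + [c·p·(1−p) − e·p]·Δt with Δt = 0.5.
step 1: Δp = +0.02153, p = 0.34453
step 2: Δp = +0.02142, p = 0.36595
step 3: Δp = +0.02112, p = 0.38706
step 4: Δp = +0.02063, p = 0.40769
step 5: Δp = +0.01998, p = 0.42767
step 6: Δp = +0.01917, p = 0.44684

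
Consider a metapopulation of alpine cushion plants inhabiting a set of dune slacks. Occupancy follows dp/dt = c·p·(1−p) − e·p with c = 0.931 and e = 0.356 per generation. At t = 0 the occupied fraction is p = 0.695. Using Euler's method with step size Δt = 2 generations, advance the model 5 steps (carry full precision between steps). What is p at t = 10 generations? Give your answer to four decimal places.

0.6176

Update rule: p ← p + [c·p·(1−p) − e·p]·Δt with Δt = 2.
p: 0.69500 → 0.59486  (Δp = -0.10014)
p: 0.59486 → 0.62006  (Δp = +0.02521)
p: 0.62006 → 0.61724  (Δp = -0.00283)
p: 0.61724 → 0.61767  (Δp = +0.00044)
p: 0.61767 → 0.61761  (Δp = -0.00007)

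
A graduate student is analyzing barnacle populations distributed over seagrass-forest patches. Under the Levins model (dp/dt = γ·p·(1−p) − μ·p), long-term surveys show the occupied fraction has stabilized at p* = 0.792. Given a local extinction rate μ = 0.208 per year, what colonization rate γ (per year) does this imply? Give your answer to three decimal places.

1.000

At equilibrium γ(1−p*) = μ, so γ = μ/(1−p*).
γ = 0.208/(1 − 0.792) = 0.208/0.2080 = 1.0000.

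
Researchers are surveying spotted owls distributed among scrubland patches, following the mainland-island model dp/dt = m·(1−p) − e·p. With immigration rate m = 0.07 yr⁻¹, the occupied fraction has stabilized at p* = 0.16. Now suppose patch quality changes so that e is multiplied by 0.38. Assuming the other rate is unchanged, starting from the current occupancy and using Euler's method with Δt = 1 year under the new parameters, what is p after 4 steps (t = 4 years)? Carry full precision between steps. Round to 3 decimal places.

Balance m(1−p*) = e·p* gives e = m(1−p*)/p* = 0.07×0.84000/0.16000 = 0.36750.
Starting from p₀ = 0.16000; update p ← p + (dp/dt)·Δt with the new parameters.
  1  |  dp/dt·Δt = +0.036456  |  p_1 = 0.196456
  2  |  dp/dt·Δt = +0.028813  |  p_2 = 0.225269
  3  |  dp/dt·Δt = +0.022772  |  p_3 = 0.248041
  4  |  dp/dt·Δt = +0.017998  |  p_4 = 0.266039

0.266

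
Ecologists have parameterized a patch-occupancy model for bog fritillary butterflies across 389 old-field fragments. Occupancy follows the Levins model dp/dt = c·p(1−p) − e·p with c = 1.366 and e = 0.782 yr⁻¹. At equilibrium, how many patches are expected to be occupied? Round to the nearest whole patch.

166

p* = 1 − e/c = 1 − 0.782/1.366 = 0.4275.
Expected occupied patches = N × p* = 389 × 0.4275 = 166.31 ≈ 166.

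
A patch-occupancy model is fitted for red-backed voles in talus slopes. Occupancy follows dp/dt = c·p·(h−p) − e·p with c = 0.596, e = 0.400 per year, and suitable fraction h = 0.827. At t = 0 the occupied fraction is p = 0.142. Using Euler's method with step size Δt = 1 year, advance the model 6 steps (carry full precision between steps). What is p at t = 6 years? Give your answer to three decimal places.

Update rule: p ← p + [c·p·(h−p) − e·p]·Δt with Δt = 1.
  1  |  dp/dt·Δt = +0.001173  |  p_1 = 0.143173
  2  |  dp/dt·Δt = +0.001083  |  p_2 = 0.144255
  3  |  dp/dt·Δt = +0.000998  |  p_3 = 0.145253
  4  |  dp/dt·Δt = +0.000918  |  p_4 = 0.146171
  5  |  dp/dt·Δt = +0.000844  |  p_5 = 0.147015
  6  |  dp/dt·Δt = +0.000775  |  p_6 = 0.147790

0.148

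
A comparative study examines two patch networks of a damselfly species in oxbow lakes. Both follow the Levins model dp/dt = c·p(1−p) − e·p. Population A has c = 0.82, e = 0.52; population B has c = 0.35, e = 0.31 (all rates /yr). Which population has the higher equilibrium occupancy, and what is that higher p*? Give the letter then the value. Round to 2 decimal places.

A: p*_A = 1 − 0.52/0.82 = 0.3659.
B: p*_B = 1 − 0.31/0.35 = 0.1143.
A is higher at 0.3659.

A, 0.37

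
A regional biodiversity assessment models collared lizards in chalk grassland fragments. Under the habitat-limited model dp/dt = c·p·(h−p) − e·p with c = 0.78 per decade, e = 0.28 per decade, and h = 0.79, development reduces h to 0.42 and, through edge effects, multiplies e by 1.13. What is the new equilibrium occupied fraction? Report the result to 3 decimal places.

Before: p* = h − e/c = 0.79 − 0.28/0.78 = 0.79 − 0.3590 = 0.4310.
After: c = 0.78, e = 0.3164, h = 0.42; p* = 0.42 − 0.3164/0.78 = 0.0144.

0.014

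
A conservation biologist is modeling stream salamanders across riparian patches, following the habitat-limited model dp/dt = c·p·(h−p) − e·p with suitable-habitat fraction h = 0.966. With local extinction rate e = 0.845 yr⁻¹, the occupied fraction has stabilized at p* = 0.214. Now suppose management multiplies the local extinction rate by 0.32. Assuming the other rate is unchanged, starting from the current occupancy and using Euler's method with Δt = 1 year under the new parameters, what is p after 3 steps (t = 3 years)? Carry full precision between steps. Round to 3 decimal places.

Balance c(h−p*) = e gives c = e/(0.966 − 0.21400) = 0.845/0.75200 = 1.12367.
Starting from p₀ = 0.21400; update p ← p + (dp/dt)·Δt with the new parameters.
  1  |  dp/dt·Δt = +0.122964  |  p_1 = 0.336964
  2  |  dp/dt·Δt = +0.147061  |  p_2 = 0.484025
  3  |  dp/dt·Δt = +0.131258  |  p_3 = 0.615284

0.615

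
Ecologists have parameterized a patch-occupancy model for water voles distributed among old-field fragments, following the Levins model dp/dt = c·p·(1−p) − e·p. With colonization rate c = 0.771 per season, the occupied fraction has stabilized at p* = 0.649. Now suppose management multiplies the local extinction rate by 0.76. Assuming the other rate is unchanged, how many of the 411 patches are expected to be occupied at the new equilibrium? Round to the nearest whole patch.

301

Balance c(1−p*) = e gives e = 0.771×(1 − 0.64900) = 0.27062.
New p* = 1 − e/c = 1 − 0.20567/0.77100 = 0.73324.
Expected occupied = 411 × 0.73324 = 301.36 ≈ 301.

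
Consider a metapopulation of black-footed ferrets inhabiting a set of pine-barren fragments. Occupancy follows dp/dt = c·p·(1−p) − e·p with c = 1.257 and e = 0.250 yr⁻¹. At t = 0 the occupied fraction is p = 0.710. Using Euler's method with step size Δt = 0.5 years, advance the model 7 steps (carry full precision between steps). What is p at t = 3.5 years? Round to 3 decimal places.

0.800

Update rule: p ← p + [c·p·(1−p) − e·p]·Δt with Δt = 0.5.
p: 0.71000 → 0.75066  (Δp = +0.04066)
p: 0.75066 → 0.77446  (Δp = +0.02380)
p: 0.77446 → 0.78744  (Δp = +0.01297)
p: 0.78744 → 0.79420  (Δp = +0.00677)
p: 0.79420 → 0.79765  (Δp = +0.00345)
p: 0.79765 → 0.79939  (Δp = +0.00173)
p: 0.79939 → 0.80026  (Δp = +0.00087)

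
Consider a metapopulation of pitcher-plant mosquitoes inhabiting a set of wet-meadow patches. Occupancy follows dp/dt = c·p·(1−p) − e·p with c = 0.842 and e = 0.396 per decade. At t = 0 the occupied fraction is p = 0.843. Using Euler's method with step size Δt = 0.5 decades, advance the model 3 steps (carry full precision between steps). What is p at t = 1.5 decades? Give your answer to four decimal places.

0.6301

Update rule: p ← p + [c·p·(1−p) − e·p]·Δt with Δt = 0.5.
  1  |  dp/dt·Δt = -0.111194  |  p_1 = 0.731806
  2  |  dp/dt·Δt = -0.062270  |  p_2 = 0.669536
  3  |  dp/dt·Δt = -0.039419  |  p_3 = 0.630117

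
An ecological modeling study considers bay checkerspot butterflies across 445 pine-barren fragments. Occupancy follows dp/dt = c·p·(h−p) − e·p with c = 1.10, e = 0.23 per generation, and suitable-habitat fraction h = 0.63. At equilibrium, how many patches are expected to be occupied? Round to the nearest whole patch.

187

p* = h − e/c = 0.63 − 0.2091 = 0.4209.
Expected occupied patches = N × p* = 445 × 0.4209 = 187.30 ≈ 187.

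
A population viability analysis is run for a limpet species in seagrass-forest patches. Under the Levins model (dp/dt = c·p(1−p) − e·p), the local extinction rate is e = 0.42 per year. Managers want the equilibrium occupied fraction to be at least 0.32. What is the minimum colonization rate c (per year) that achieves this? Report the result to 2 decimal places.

p* = 1 − e/c ≥ 0.32 requires e/c ≤ 0.6800, i.e. c ≥ e/0.6800.
c_min = 0.42/0.6800 = 0.6176.

0.62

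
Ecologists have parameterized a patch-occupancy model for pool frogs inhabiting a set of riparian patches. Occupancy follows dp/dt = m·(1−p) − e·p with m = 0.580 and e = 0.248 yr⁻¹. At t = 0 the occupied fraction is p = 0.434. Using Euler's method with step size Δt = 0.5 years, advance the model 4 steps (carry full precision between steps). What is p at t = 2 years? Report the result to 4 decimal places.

Update rule: p ← p + [m·(1−p) − e·p]·Δt with Δt = 0.5.
p: 0.43400 → 0.54432  (Δp = +0.11032)
p: 0.54432 → 0.60897  (Δp = +0.06465)
p: 0.60897 → 0.64686  (Δp = +0.03788)
p: 0.64686 → 0.66906  (Δp = +0.02220)

0.6691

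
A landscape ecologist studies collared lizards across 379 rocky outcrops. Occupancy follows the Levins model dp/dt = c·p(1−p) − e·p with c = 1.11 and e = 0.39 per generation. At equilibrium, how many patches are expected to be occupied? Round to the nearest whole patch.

p* = 1 − e/c = 1 − 0.39/1.11 = 0.6486.
Expected occupied patches = N × p* = 379 × 0.6486 = 245.84 ≈ 246.

246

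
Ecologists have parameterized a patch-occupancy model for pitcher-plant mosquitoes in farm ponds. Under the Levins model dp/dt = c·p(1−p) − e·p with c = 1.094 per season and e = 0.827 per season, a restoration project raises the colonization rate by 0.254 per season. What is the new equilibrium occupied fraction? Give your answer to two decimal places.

Before: p* = 1 − 0.827/1.094 = 0.2441.
After the change, c = 1.348, e = 0.827, so p* = 1 − 0.827/1.348 = 0.3865.

0.39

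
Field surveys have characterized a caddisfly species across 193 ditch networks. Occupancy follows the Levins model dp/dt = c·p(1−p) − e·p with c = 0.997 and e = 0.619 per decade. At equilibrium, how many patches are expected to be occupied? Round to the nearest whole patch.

p* = 1 − e/c = 1 − 0.619/0.997 = 0.3791.
Expected occupied patches = N × p* = 193 × 0.3791 = 73.17 ≈ 73.

73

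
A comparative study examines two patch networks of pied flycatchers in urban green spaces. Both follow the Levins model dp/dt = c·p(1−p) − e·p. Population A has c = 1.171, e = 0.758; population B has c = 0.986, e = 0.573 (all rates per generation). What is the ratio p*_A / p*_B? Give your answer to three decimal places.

A: p*_A = 1 − 0.758/1.171 = 0.3527.
B: p*_B = 1 − 0.573/0.986 = 0.4189.
p*_A / p*_B = 0.3527/0.4189 = 0.8420.

0.842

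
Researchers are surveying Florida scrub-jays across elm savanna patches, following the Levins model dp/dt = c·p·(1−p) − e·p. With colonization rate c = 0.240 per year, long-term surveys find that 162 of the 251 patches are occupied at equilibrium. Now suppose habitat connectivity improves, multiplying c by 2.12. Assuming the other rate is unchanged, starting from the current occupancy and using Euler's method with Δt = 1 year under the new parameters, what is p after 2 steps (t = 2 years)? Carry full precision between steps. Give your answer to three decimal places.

0.752

Observed p* = 162/251 = 0.64542.
Balance c(1−p*) = e gives e = 0.240×(1 − 0.64542) = 0.08510.
Starting from p₀ = 0.64542; update p ← p + (dp/dt)·Δt with the new parameters.
step 1: Δp = +0.06152, p = 0.70693
step 2: Δp = +0.04525, p = 0.75219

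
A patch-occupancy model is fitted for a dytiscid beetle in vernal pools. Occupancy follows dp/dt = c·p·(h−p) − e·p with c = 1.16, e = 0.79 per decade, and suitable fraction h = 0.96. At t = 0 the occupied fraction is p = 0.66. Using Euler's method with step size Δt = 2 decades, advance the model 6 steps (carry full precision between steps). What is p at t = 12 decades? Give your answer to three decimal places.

Update rule: p ← p + [c·p·(h−p) − e·p]·Δt with Δt = 2.
  1  |  dp/dt·Δt = -0.583440  |  p_1 = 0.076560
  2  |  dp/dt·Δt = +0.035951  |  p_2 = 0.112511
  3  |  dp/dt·Δt = +0.043449  |  p_3 = 0.155960
  4  |  dp/dt·Δt = +0.044507  |  p_4 = 0.200467
  5  |  dp/dt·Δt = +0.036508  |  p_5 = 0.236975
  6  |  dp/dt·Δt = +0.023086  |  p_6 = 0.260061

0.260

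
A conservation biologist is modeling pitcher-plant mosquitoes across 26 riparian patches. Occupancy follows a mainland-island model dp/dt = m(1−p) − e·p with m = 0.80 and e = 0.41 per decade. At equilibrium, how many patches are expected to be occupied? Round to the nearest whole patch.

p* = m/(m+e) = 0.80/1.2100 = 0.6612.
Expected occupied patches = N × p* = 26 × 0.6612 = 17.19 ≈ 17.

17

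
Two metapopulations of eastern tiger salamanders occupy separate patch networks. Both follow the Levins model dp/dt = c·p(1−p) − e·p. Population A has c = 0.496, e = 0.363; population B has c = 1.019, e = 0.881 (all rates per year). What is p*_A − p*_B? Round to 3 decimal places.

0.133

A: p*_A = 1 − 0.363/0.496 = 0.2681.
B: p*_B = 1 − 0.881/1.019 = 0.1354.
p*_A − p*_B = 0.2681 − 0.1354 = 0.1327.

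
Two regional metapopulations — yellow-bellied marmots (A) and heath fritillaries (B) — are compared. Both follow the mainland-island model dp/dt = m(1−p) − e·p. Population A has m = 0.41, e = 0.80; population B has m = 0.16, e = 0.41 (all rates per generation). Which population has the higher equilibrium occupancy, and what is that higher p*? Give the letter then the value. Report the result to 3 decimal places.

A: p*_A = m/(m+e) = 0.41/1.2100 = 0.3388.
B: p*_B = 0.16/0.5700 = 0.2807.
A is higher at 0.3388.

A, 0.339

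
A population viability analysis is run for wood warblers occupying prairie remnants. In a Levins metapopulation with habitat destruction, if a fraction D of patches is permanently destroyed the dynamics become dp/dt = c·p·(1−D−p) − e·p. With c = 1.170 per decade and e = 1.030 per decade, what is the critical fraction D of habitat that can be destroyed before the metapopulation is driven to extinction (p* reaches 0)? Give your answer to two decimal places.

0.12

The nontrivial equilibrium is p* = (1−D) − e/c; extinction occurs when this hits zero.
So D_crit = 1 − e/c = 1 − 1.030/1.170 = 1 − 0.8803 = 0.1197.
This equals the undisturbed p*, a classic result of Lande's extension.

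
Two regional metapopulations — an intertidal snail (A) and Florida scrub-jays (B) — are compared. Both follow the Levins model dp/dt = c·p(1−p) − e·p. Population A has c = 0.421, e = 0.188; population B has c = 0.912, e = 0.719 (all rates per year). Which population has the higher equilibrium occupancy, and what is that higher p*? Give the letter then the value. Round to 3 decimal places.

A, 0.553

A: p*_A = 1 − 0.188/0.421 = 0.5534.
B: p*_B = 1 − 0.719/0.912 = 0.2116.
A is higher at 0.5534.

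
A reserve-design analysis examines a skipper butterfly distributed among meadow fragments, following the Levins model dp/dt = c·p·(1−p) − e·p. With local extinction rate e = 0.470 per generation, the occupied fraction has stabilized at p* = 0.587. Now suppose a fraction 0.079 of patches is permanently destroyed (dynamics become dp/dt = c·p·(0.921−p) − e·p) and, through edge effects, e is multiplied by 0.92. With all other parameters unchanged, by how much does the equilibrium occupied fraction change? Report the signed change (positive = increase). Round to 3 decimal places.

-0.046

Balance c(1−p*) = e gives c = e/(1 − 0.58700) = 0.470/0.41300 = 1.13801.
New p* = 0.921 − e/c = 0.921 − 0.43240/1.13801 = 0.54104.
Δp* = 0.54104 − 0.58700 = -0.04596.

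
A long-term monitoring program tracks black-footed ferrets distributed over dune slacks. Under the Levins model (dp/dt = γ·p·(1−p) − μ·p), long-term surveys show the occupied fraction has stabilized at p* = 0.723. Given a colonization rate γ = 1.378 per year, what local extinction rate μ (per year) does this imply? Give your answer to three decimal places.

At equilibrium γ(1−p*) = μ.
μ = 1.378 × (1 − 0.723) = 1.378 × 0.2770 = 0.3817.

0.382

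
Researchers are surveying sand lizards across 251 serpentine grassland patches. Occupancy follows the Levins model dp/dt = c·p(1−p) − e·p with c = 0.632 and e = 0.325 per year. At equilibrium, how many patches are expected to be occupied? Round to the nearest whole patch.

p* = 1 − e/c = 1 − 0.325/0.632 = 0.4858.
Expected occupied patches = N × p* = 251 × 0.4858 = 121.93 ≈ 122.

122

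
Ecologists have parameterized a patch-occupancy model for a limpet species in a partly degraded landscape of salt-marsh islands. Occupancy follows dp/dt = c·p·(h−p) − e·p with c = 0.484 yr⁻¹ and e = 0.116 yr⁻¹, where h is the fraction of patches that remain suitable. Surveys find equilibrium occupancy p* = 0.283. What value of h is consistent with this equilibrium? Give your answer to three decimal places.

0.523

At equilibrium c(h−p*) = e, so h = p* + e/c.
h = 0.283 + 0.116/0.484 = 0.283 + 0.2397 = 0.5227.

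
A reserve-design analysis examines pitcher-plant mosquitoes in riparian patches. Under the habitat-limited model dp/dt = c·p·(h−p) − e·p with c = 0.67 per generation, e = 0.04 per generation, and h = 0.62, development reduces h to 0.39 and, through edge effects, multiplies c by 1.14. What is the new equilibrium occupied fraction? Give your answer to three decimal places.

0.338

Before: p* = h − e/c = 0.62 − 0.04/0.67 = 0.62 − 0.0597 = 0.5603.
After: c = 0.7638, e = 0.04, h = 0.39; p* = 0.39 − 0.04/0.7638 = 0.3376.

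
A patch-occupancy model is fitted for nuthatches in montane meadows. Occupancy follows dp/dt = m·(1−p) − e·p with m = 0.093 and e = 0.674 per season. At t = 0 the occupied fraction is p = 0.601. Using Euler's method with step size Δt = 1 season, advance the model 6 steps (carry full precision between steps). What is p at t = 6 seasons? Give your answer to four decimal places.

Update rule: p ← p + [m·(1−p) − e·p]·Δt with Δt = 1.
p: 0.60100 → 0.23303  (Δp = -0.36797)
p: 0.23303 → 0.14730  (Δp = -0.08574)
p: 0.14730 → 0.12732  (Δp = -0.01998)
p: 0.12732 → 0.12267  (Δp = -0.00465)
p: 0.12267 → 0.12158  (Δp = -0.00108)
p: 0.12158 → 0.12133  (Δp = -0.00025)

0.1213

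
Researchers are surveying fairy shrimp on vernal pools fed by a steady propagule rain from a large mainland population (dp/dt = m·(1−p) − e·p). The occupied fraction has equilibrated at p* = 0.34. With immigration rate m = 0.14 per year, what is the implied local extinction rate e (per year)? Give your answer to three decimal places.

At equilibrium m(1−p*) = e·p*, so e = m(1−p*)/p*.
e = 0.14 × 0.6600 / 0.34 = 0.2718.

0.272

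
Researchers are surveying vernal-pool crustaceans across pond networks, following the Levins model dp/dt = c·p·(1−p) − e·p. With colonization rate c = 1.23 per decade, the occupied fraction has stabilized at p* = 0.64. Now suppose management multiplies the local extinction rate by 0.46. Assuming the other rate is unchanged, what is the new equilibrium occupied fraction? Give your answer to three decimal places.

0.834

Balance c(1−p*) = e gives e = 1.23×(1 − 0.64000) = 0.44280.
New p* = 1 − e/c = 1 − 0.20369/1.23000 = 0.83440.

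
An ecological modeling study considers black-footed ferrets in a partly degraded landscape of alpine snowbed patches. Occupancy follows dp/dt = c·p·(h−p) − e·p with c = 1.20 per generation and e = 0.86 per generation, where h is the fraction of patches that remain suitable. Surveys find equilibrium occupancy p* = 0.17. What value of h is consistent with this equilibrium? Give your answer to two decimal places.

0.89

At equilibrium c(h−p*) = e, so h = p* + e/c.
h = 0.17 + 0.86/1.20 = 0.17 + 0.7167 = 0.8867.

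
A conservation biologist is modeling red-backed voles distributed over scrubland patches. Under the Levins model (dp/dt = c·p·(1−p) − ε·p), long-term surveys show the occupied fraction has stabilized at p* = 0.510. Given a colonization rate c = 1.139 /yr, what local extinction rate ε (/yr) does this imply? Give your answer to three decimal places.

0.558

At equilibrium c(1−p*) = ε.
ε = 1.139 × (1 − 0.510) = 1.139 × 0.4900 = 0.5581.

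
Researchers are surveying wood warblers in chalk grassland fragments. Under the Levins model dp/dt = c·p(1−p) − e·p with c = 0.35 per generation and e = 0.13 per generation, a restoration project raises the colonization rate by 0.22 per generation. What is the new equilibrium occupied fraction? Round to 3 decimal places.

0.772

Before: p* = 1 − 0.13/0.35 = 0.6286.
After the change, c = 0.57, e = 0.13, so p* = 1 − 0.13/0.57 = 0.7719.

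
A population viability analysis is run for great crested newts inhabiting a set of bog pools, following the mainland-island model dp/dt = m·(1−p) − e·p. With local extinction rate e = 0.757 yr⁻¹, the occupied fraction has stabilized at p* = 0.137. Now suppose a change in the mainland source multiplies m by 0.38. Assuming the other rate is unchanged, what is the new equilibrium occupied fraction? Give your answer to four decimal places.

0.0569

Balance m(1−p*) = e·p* gives m = e·p*/(1−p*) = 0.757×0.13700/0.86300 = 0.12017.
New p* = m/(m+e) = 0.04566/(0.04566+0.75700) = 0.05689.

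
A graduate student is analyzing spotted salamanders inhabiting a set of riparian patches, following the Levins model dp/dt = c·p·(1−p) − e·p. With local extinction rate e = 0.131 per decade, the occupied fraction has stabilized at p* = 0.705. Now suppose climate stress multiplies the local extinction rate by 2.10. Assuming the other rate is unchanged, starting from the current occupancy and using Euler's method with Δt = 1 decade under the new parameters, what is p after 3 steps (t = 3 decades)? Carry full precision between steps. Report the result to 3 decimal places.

0.504

Balance c(1−p*) = e gives c = e/(1 − 0.70500) = 0.131/0.29500 = 0.44407.
Starting from p₀ = 0.70500; update p ← p + (dp/dt)·Δt with the new parameters.
t = 1: p = 0.70500 + (-0.10159) = 0.60341
t = 2: p = 0.60341 + (-0.05973) = 0.54368
t = 3: p = 0.54368 + (-0.03940) = 0.50428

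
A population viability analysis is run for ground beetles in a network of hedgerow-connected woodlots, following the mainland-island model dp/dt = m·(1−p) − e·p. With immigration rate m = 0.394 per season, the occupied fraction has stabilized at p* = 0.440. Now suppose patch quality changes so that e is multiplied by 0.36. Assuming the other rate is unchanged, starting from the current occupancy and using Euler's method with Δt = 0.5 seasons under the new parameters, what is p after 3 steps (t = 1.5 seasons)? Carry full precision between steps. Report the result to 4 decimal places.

0.5968

Balance m(1−p*) = e·p* gives e = m(1−p*)/p* = 0.394×0.56000/0.44000 = 0.50145.
Starting from p₀ = 0.44000; update p ← p + (dp/dt)·Δt with the new parameters.
t = 0.5: p = 0.44000 + (+0.07060) = 0.51060
t = 1: p = 0.51060 + (+0.05032) = 0.56093
t = 1.5: p = 0.56093 + (+0.03587) = 0.59679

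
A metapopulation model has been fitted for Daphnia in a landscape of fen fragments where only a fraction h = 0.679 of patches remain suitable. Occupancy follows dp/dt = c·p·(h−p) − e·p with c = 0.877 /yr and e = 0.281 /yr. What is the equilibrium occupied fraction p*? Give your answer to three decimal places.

0.359

Setting dp/dt = 0 and dividing by p* gives c·(h−p*) = e.
So p* = h − e/c = 0.679 − 0.281/0.877 = 0.679 − 0.3204 = 0.3586.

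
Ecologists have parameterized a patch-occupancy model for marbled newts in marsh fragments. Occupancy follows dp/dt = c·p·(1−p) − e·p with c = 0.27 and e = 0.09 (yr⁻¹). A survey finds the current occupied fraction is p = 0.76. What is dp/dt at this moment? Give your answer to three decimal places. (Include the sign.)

-0.019

Colonization term: c·p·(1−p) = 0.27×0.76×0.2400 = 0.04925.
Extinction term: e·p = 0.06840.
dp/dt = 0.04925 − 0.06840 = -0.01915.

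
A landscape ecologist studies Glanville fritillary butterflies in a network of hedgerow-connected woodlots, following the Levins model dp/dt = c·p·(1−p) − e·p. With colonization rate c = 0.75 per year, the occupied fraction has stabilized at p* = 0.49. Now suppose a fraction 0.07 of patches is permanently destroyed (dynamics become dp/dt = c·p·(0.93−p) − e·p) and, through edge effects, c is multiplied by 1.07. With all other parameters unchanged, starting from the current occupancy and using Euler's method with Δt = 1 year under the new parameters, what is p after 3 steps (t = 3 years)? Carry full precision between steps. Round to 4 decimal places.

0.4620

Balance c(1−p*) = e gives e = 0.75×(1 − 0.49000) = 0.38250.
Starting from p₀ = 0.49000; update p ← p + (dp/dt)·Δt with the new parameters.
t = 1: p = 0.49000 + (-0.01441) = 0.47559
t = 2: p = 0.47559 + (-0.00848) = 0.46711
t = 3: p = 0.46711 + (-0.00515) = 0.46196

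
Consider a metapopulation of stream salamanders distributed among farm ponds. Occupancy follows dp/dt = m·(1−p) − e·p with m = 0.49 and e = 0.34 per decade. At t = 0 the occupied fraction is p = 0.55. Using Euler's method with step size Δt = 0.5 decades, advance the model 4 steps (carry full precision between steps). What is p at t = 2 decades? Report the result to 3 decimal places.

0.586

Update rule: p ← p + [m·(1−p) − e·p]·Δt with Δt = 0.5.
t = 0.5: p = 0.55000 + (+0.01675) = 0.56675
t = 1: p = 0.56675 + (+0.00980) = 0.57655
t = 1.5: p = 0.57655 + (+0.00573) = 0.58228
t = 2: p = 0.58228 + (+0.00335) = 0.58563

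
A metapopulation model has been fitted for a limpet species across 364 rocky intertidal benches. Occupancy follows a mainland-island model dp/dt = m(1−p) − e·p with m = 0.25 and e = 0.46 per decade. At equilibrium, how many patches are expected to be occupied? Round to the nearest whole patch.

128

p* = m/(m+e) = 0.25/0.7100 = 0.3521.
Expected occupied patches = N × p* = 364 × 0.3521 = 128.17 ≈ 128.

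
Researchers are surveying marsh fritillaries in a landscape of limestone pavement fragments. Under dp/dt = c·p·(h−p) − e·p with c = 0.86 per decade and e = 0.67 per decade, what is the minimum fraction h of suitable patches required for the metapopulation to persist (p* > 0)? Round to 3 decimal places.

0.779

p* = h − e/c is positive only when h > e/c.
h_min = e/c = 0.67/0.86 = 0.7791.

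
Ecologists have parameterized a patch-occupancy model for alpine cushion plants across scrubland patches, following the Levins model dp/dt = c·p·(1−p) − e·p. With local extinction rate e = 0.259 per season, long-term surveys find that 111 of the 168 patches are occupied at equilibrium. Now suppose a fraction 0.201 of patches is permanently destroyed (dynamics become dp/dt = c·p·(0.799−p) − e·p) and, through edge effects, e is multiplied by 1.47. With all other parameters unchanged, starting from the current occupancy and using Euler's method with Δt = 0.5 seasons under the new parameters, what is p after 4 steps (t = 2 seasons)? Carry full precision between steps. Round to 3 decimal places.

0.440

Observed p* = 111/168 = 0.66071.
Balance c(1−p*) = e gives c = e/(1 − 0.66071) = 0.259/0.33929 = 0.76337.
Starting from p₀ = 0.66071; update p ← p + (dp/dt)·Δt with the new parameters.
step 1: Δp = -0.09090, p = 0.56981
step 2: Δp = -0.05863, p = 0.51118
step 3: Δp = -0.04116, p = 0.47003
step 4: Δp = -0.03046, p = 0.43957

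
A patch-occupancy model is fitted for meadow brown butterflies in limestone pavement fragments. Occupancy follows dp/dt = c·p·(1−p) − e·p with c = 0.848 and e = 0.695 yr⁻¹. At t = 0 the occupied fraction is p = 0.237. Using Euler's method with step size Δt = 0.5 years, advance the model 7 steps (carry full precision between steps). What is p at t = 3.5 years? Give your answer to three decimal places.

Update rule: p ← p + [c·p·(1−p) − e·p]·Δt with Δt = 0.5.
step 1: Δp = -0.00569, p = 0.23131
step 2: Δp = -0.00499, p = 0.22632
step 3: Δp = -0.00440, p = 0.22192
step 4: Δp = -0.00390, p = 0.21801
step 5: Δp = -0.00347, p = 0.21454
step 6: Δp = -0.00310, p = 0.21144
step 7: Δp = -0.00278, p = 0.20866

0.209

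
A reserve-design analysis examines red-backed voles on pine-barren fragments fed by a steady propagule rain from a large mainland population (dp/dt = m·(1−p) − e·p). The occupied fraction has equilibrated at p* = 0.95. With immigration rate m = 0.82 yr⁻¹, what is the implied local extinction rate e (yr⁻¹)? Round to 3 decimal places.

At equilibrium m(1−p*) = e·p*, so e = m(1−p*)/p*.
e = 0.82 × 0.0500 / 0.95 = 0.0432.

0.043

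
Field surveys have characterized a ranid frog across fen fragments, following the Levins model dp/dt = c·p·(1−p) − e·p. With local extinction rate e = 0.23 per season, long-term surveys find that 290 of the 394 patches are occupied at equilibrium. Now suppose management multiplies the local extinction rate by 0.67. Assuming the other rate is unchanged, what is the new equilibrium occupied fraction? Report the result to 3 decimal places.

Observed p* = 290/394 = 0.73604.
Balance c(1−p*) = e gives c = e/(1 − 0.73604) = 0.23/0.26396 = 0.87134.
New p* = 1 − e/c = 1 − 0.15410/0.87134 = 0.82315.

0.823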